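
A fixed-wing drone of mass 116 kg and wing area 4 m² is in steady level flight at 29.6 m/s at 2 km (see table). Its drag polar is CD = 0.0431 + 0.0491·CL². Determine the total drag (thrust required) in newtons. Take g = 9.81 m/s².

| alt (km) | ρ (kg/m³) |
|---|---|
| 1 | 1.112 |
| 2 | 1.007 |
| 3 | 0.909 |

D = 112 N

At 2 km, from the table: ρ = 1.007 kg/m³.
Weight W = mg = 116 × 9.81 = 1138 N; in level flight L = W.
q = ½ρv² = ½ × 1.007 × 29.6² = 441.1 Pa.
CL = W/(q·S) = 1138 / (441.1 × 4) = 0.6449.
CD = 0.0431 + 0.0491 × 0.6449² = 0.06352.
D = q·S·CD = 441.1 × 4 × 0.06352 = 112.1 N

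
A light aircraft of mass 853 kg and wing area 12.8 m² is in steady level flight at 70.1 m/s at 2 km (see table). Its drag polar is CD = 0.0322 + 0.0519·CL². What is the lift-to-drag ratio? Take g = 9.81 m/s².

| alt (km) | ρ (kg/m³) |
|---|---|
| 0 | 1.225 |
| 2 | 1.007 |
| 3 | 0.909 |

At 2 km, from the table: ρ = 1.007 kg/m³.
Level flight ⇒ L = W = m·g = 853 × 9.81 = 8367.9 N.
q = ½ρv² = ½ × 1.007 × 70.1² = 2474 Pa.
CL = W/(q·S) = 8367.9 / (2474 × 12.8) = 0.2642.
CD = 0.0322 + 0.0519 × 0.2642² = 0.03582.
L/D = CL/CD = 0.2642 / 0.03582 = 7.38

L/D = 7.38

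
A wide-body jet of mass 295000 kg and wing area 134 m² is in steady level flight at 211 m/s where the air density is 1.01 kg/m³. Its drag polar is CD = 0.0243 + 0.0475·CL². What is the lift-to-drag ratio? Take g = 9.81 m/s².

L/D = 14.1

Weight W = mg = 295000 × 9.81 = 2.894×10^6 N; in level flight L = W.
Dynamic pressure q = 0.5 × 1.01 × 211² = 22480 Pa.
Required CL = L/(qS) = 2.894×10^6/(22480·134) = 0.9606.
CD = 0.0243 + 0.0475 × 0.9606² = 0.06813.
L/D = CL/CD = 0.9606 / 0.06813 = 14.1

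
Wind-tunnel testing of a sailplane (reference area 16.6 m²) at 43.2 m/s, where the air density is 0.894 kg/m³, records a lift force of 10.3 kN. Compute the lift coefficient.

CL = 0.744

From L = ½ρv²S·CL, rearranging gives CL = 2L/(ρv²S).
CL = 2 × 10300 / (0.894 × 43.2² × 16.6) = 0.744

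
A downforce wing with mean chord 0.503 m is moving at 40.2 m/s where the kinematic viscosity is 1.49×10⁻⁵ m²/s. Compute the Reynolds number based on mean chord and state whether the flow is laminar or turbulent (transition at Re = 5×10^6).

Re = 1.36×10^6 (laminar)

Re = v·c/ν = 40.2 × 0.503 / (1.49×10⁻⁵) = 1.36×10^6
Since 1.36×10^6 < 5×10^6, the flow is laminar.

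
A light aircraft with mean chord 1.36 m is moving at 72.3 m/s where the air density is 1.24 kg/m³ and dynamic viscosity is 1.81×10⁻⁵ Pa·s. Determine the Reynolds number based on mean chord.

Re = 6.74×10^6

Re = ρ·v·c/μ = 1.24 × 72.3 × 1.36 / (1.81×10⁻⁵) = 6.74×10^6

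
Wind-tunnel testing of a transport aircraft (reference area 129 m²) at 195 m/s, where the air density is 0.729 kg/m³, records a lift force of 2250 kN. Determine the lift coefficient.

CL = 1.26

From L = ½ρv²S·CL, rearranging gives CL = 2L/(ρv²S).
CL = 2 × 2.25×10^6 / (0.729 × 195² × 129) = 1.26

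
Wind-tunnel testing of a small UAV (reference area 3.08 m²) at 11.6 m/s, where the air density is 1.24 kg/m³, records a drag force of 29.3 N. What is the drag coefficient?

CD = 0.114

From D = ½ρv²S·CD, rearranging gives CD = 2D/(ρv²S).
CD = 2 × 29.3 / (1.24 × 11.6² × 3.08) = 0.114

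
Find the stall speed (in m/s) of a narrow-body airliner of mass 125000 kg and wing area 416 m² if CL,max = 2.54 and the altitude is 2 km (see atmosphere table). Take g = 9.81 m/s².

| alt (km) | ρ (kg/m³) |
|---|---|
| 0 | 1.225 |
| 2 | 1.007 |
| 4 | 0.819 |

At 2 km, from the table: ρ = 1.007 kg/m³.
Weight W = mg = 125000 × 9.81 = 1.226×10^6 N.
From L = ½ρV²S·CL,max = W: V_stall = √(2W/(ρSCL,max)) = √(2·1.226×10^6/(1.007·416·2.54))
V_stall = √2305 = 48 m/s

V_stall = 48 m/s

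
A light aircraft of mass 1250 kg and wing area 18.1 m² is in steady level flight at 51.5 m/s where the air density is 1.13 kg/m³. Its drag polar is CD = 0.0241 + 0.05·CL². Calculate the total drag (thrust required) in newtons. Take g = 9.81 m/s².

In steady level flight, lift balances weight: W = mg = 1250 × 9.81 = 12262 N.
q = ½ρv² = ½ × 1.13 × 51.5² = 1499 Pa.
CL = W/(q·S) = 12262 / (1499 × 18.1) = 0.4521.
CD = 0.0241 + 0.05 × 0.4521² = 0.03432.
D = q·S·CD = 1499 × 18.1 × 0.03432 = 930.9 N

D = 931 N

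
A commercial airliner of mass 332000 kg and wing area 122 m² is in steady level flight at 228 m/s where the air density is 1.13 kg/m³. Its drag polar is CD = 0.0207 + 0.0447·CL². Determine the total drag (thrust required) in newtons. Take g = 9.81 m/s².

In steady level flight, lift balances weight: W = mg = 332000 × 9.81 = 3.2569×10^6 N.
q = ½ρv² = ½ × 1.13 × 228² = 29370 Pa.
CL = 2W/(ρv²S) = 2×3.2569×10^6/(1.13×228²×122) = 0.9089.
CD = 0.0207 + 0.0447 × 0.9089² = 0.05763.
D = q·S·CD = 29370 × 122 × 0.05763 = 2.065×10^5 N

D = 2.06×10^5 N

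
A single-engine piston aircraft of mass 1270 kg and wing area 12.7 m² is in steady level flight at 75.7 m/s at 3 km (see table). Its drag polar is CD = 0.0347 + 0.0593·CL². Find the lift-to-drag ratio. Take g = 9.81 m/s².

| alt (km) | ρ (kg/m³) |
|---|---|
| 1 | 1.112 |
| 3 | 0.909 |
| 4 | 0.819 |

L/D = 8.74

At 3 km, from the table: ρ = 0.909 kg/m³.
Level flight ⇒ L = W = m·g = 1270 × 9.81 = 12459 N.
Dynamic pressure q = 0.5 × 0.909 × 75.7² = 2605 Pa.
CL = W/(q·S) = 12459 / (2605 × 12.7) = 0.3767.
CD = 0.0347 + 0.0593 × 0.3767² = 0.04311.
L/D = CL/CD = 0.3767 / 0.04311 = 8.74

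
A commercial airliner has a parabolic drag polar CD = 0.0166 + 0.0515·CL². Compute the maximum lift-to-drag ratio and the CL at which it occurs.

For CD = CD0 + K·CL², (L/D)max occurs at CL* = √(CD0/K) and equals 1/(2√(K·CD0)).
(L/D)max = 1/(2√(0.0515 × 0.0166)) = 1/(2 × 0.02924) = 17.1
CL* = √(0.0166/0.0515) = 0.568

(L/D)max = 17.1, at CL = 0.568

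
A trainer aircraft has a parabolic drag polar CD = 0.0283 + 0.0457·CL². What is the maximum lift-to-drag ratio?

For CD = CD0 + K·CL², (L/D)max occurs at CL* = √(CD0/K) and equals 1/(2√(K·CD0)).
(L/D)max = 1/(2√(0.0457 × 0.0283)) = 1/(2 × 0.03596) = 13.9

(L/D)max = 13.9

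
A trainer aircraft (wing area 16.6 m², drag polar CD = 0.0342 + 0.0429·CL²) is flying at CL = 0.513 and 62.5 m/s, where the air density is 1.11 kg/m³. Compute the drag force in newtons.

D = 1640 N

CD = 0.0342 + 0.0429 × 0.513² = 0.04549
D = ½ρv²S·CD = ½ × 1.11 × 62.5² × 16.6 × 0.04549 = 1640 N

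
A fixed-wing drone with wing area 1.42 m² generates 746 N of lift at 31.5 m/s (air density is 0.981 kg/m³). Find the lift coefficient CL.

CL = 1.08

From L = ½ρv²S·CL, rearranging gives CL = 2L/(ρv²S).
CL = 2 × 746 / (0.981 × 31.5² × 1.42) = 1.08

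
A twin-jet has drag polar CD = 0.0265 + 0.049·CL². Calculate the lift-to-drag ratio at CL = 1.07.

CD = 0.0265 + 0.049 × 1.07² = 0.0826
L/D = CL/CD = 1.07 / 0.0826 = 13

L/D = 13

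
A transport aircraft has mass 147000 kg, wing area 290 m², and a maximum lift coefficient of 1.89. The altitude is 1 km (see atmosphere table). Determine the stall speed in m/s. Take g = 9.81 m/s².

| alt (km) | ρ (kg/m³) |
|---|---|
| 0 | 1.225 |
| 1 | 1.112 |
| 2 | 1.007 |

V_stall = 68.8 m/s

At 1 km, from the table: ρ = 1.112 kg/m³.
Stall occurs when L = W at CL,max. W = mg = 147000 × 9.81 = 1.442×10^6 N.
From L = ½ρV²S·CL,max = W: V_stall = √(2W/(ρSCL,max)) = √(2·1.442×10^6/(1.112·290·1.89))
V_stall = √4732 = 68.8 m/s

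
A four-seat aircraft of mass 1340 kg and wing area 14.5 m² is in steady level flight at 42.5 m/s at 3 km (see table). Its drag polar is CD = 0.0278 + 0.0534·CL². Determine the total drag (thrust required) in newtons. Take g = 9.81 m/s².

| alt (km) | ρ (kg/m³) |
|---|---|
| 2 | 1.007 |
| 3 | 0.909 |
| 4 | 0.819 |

D = 1110 N

At 3 km, from the table: ρ = 0.909 kg/m³.
Weight W = mg = 1340 × 9.81 = 13145 N; in level flight L = W.
Dynamic pressure q = 0.5 × 0.909 × 42.5² = 820.9 Pa.
CL = 2W/(ρv²S) = 2×13145/(0.909×42.5²×14.5) = 1.104.
CD = 0.0278 + 0.0534 × 1.104² = 0.09292.
D = q·S·CD = 820.9 × 14.5 × 0.09292 = 1106 N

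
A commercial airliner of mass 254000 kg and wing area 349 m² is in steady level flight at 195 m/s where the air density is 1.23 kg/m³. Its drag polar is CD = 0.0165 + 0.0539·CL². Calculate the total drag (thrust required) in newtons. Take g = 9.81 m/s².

Level flight ⇒ L = W = m·g = 254000 × 9.81 = 2.4917×10^6 N.
q = ½ρv² = ½ × 1.23 × 195² = 23390 Pa.
CL = W/(q·S) = 2.4917×10^6 / (23390 × 349) = 0.3053.
CD = 0.0165 + 0.0539 × 0.3053² = 0.02152.
D = q·S·CD = 23390 × 349 × 0.02152 = 1.757×10^5 N

D = 1.76×10^5 N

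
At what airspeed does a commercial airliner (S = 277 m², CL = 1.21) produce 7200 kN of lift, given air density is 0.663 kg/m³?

v = 255 m/s

L = ½ρv²S·CL ⇒ v = √(2L/(ρ·S·CL))
v = √(2 × 7.2×10^6 / (0.663 × 277 × 1.21)) = √64800 = 255 m/s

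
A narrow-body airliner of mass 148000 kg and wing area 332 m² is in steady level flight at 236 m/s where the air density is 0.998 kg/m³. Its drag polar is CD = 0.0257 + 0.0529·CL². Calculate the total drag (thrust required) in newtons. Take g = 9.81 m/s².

D = 2.49×10^5 N

Level flight ⇒ L = W = m·g = 148000 × 9.81 = 1.4519×10^6 N.
q = ½ρv² = ½ × 0.998 × 236² = 27790 Pa.
CL = 2W/(ρv²S) = 2×1.4519×10^6/(0.998×236²×332) = 0.1574.
CD = 0.0257 + 0.0529 × 0.1574² = 0.02701.
D = q·S·CD = 27790 × 332 × 0.02701 = 2.492×10^5 N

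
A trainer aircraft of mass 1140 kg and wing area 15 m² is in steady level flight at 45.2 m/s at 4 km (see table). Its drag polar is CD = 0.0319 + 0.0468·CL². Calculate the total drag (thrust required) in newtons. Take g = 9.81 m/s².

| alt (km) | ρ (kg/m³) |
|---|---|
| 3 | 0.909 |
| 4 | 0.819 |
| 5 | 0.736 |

At 4 km, from the table: ρ = 0.819 kg/m³.
In steady level flight, lift balances weight: W = mg = 1140 × 9.81 = 11183 N.
q = ½ρv² = ½ × 0.819 × 45.2² = 836.6 Pa.
CL = 2W/(ρv²S) = 2×11183/(0.819×45.2²×15) = 0.8912.
CD = 0.0319 + 0.0468 × 0.8912² = 0.06907.
D = q·S·CD = 836.6 × 15 × 0.06907 = 866.7 N

D = 867 N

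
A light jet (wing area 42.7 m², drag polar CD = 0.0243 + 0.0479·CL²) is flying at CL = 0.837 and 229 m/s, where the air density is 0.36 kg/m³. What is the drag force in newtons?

CD = 0.0243 + 0.0479 × 0.837² = 0.05786
D = ½ρv²S·CD = ½ × 0.36 × 229² × 42.7 × 0.05786 = 23300 N

D = 23300 N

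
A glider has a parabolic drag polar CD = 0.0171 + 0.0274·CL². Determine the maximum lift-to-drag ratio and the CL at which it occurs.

For CD = CD0 + K·CL², (L/D)max occurs at CL* = √(CD0/K) and equals 1/(2√(K·CD0)).
(L/D)max = 1/(2√(0.0274 × 0.0171)) = 1/(2 × 0.02165) = 23.1
CL* = √(0.0171/0.0274) = 0.79

(L/D)max = 23.1, at CL = 0.79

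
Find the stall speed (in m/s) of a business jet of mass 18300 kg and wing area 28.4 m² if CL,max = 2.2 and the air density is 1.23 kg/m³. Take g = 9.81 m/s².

V_stall = 68.4 m/s

Stall occurs when L = W at CL,max. W = mg = 18300 × 9.81 = 1.795×10^5 N.
V_stall = √(2W/(ρ·S·CL,max)) = √(2 × 1.795×10^5 / (1.23 × 28.4 × 2.2))
V_stall = √4672 = 68.4 m/s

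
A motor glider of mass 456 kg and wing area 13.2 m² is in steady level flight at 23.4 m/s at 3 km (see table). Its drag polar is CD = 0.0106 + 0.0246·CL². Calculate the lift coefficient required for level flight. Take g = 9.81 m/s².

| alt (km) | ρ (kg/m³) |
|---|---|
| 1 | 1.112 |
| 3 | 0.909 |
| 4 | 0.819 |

At 3 km, from the table: ρ = 0.909 kg/m³.
Level flight ⇒ L = W = m·g = 456 × 9.81 = 4473.4 N.
q = ½ρv² = ½ × 0.909 × 23.4² = 248.9 Pa.
CL = W/(q·S) = 4473.4 / (248.9 × 13.2) = 1.362.

CL = 1.36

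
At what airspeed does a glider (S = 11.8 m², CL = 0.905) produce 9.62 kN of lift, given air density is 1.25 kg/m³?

L = ½ρv²S·CL ⇒ v = √(2L/(ρ·S·CL))
v = √(2 × 9620 / (1.25 × 11.8 × 0.905)) = √1441 = 38 m/s

v = 38 m/s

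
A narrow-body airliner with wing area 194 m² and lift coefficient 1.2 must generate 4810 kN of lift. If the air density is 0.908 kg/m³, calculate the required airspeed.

v = 213 m/s

L = ½ρv²S·CL ⇒ v = √(2L/(ρ·S·CL))
v = √(2 × 4.81×10^6 / (0.908 × 194 × 1.2)) = √45510 = 213 m/s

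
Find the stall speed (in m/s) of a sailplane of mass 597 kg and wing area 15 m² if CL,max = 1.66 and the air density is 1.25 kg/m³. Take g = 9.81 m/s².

Stall occurs when L = W at CL,max. W = mg = 597 × 9.81 = 5857 N.
From L = ½ρV²S·CL,max = W: V_stall = √(2W/(ρSCL,max)) = √(2·5857/(1.25·15·1.66))
V_stall = √376.3 = 19.4 m/s

V_stall = 19.4 m/s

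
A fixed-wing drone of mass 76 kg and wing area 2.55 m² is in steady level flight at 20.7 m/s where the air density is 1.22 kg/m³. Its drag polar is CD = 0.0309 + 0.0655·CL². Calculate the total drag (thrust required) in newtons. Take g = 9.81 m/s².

In steady level flight, lift balances weight: W = mg = 76 × 9.81 = 745.56 N.
Dynamic pressure q = 0.5 × 1.22 × 20.7² = 261.4 Pa.
Required CL = L/(qS) = 745.56/(261.4·2.55) = 1.119.
CD = 0.0309 + 0.0655 × 1.119² = 0.1129.
D = q·S·CD = 261.4 × 2.55 × 0.1129 = 75.22 N

D = 75.2 N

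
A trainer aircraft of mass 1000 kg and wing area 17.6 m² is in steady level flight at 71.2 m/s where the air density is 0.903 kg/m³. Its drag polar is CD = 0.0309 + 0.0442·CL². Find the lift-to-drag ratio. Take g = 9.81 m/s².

Level flight ⇒ L = W = m·g = 1000 × 9.81 = 9810 N.
Dynamic pressure q = 0.5 × 0.903 × 71.2² = 2289 Pa.
Required CL = L/(qS) = 9810/(2289·17.6) = 0.2435.
CD = 0.0309 + 0.0442 × 0.2435² = 0.03352.
L/D = CL/CD = 0.2435 / 0.03352 = 7.26

L/D = 7.26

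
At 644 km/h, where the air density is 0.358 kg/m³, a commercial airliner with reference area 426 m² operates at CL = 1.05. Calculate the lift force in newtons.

L = 2.56×10^6 N

Convert speed: v = 644 km/h ÷ 3.6 = 178.9 m/s.
L = ½ρv²S·CL = ½ × 0.358 × 178.9² × 426 × 1.05 = 2.56×10^6 N ≈ 2560 kN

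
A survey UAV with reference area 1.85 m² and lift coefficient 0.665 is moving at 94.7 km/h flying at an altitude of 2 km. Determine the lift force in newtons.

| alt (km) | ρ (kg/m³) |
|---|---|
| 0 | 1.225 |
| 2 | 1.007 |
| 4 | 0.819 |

L = 429 N

At 2 km, from the table: ρ = 1.007 kg/m³.
Convert speed: v = 94.7 km/h ÷ 3.6 = 26.31 m/s.
Dynamic pressure q = ½ρv² = ½ × 1.007 × 26.31² = 348.4 Pa.
L = q·S·CL = 348.4 × 1.85 × 0.665 = 429 N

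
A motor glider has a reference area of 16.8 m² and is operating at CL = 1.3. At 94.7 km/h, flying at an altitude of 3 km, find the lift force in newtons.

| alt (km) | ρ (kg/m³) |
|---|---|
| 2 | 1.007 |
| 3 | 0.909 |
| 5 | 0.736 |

L = 6870 N

At 3 km, from the table: ρ = 0.909 kg/m³.
Convert speed: v = 94.7 km/h ÷ 3.6 = 26.31 m/s.
L = ½ρv²S·CL = ½ × 0.909 × 26.31² × 16.8 × 1.3 = 6870 N ≈ 6.87 kN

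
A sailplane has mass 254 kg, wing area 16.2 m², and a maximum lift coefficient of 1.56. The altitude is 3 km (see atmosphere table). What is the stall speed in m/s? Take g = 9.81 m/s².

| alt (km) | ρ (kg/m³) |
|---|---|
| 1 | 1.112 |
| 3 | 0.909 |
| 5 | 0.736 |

At 3 km, from the table: ρ = 0.909 kg/m³.
Weight W = mg = 254 × 9.81 = 2492 N.
V_stall = √(2W/(ρ·S·CL,max)) = √(2 × 2492 / (0.909 × 16.2 × 1.56))
V_stall = √216.9 = 14.7 m/s

V_stall = 14.7 m/s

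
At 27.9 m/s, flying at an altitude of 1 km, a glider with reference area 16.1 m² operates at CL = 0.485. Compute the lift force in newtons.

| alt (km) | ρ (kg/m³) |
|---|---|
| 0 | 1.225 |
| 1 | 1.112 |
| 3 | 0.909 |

L = 3380 N

At 1 km, from the table: ρ = 1.112 kg/m³.
Dynamic pressure q = ½ρv² = ½ × 1.112 × 27.9² = 432.8 Pa.
L = q·S·CL = 432.8 × 16.1 × 0.485 = 3380 N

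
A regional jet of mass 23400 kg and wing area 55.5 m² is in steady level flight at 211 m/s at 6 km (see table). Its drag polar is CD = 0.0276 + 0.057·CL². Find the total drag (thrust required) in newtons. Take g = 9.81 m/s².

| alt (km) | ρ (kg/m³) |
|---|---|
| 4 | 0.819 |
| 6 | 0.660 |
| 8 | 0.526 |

At 6 km, from the table: ρ = 0.660 kg/m³.
Level flight ⇒ L = W = m·g = 23400 × 9.81 = 2.2955×10^5 N.
q = ½ρv² = ½ × 0.66 × 211² = 14690 Pa.
Required CL = L/(qS) = 2.2955×10^5/(14690·55.5) = 0.2815.
CD = 0.0276 + 0.057 × 0.2815² = 0.03212.
D = q·S·CD = 14690 × 55.5 × 0.03212 = 26190 N

D = 26200 N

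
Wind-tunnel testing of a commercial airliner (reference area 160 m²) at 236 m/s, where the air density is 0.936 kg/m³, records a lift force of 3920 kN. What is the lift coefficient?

From L = ½ρv²S·CL, rearranging gives CL = 2L/(ρv²S).
CL = 2 × 3.92×10^6 / (0.936 × 236² × 160) = 0.94

CL = 0.94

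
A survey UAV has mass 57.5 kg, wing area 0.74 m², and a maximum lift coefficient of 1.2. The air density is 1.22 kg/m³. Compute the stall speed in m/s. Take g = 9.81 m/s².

V_stall = 32.3 m/s

At stall, lift equals weight: L = W = m·g = 57.5 × 9.81 = 564.1 N.
From L = ½ρV²S·CL,max = W: V_stall = √(2W/(ρSCL,max)) = √(2·564.1/(1.22·0.74·1.2))
V_stall = √1041 = 32.3 m/s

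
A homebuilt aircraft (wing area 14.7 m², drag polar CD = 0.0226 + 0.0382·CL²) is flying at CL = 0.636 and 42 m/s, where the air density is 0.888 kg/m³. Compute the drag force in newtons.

D = 438 N

CD = 0.0226 + 0.0382 × 0.636² = 0.03805
D = ½ρv²S·CD = ½ × 0.888 × 42² × 14.7 × 0.03805 = 438 N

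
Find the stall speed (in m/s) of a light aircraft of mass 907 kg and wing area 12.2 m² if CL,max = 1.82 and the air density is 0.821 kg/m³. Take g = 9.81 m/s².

At stall, lift equals weight: L = W = m·g = 907 × 9.81 = 8898 N.
From L = ½ρV²S·CL,max = W: V_stall = √(2W/(ρSCL,max)) = √(2·8898/(0.821·12.2·1.82))
V_stall = √976.2 = 31.2 m/s

V_stall = 31.2 m/s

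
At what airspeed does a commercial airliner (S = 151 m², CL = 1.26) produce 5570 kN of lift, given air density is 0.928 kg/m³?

v = 251 m/s

L = ½ρv²S·CL ⇒ v = √(2L/(ρ·S·CL))
v = √(2 × 5.57×10^6 / (0.928 × 151 × 1.26)) = √63090 = 251 m/s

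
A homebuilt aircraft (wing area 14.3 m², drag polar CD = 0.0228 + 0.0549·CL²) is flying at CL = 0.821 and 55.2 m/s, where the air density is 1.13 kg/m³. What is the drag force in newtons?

CD = 0.0228 + 0.0549 × 0.821² = 0.0598
D = ½ρv²S·CD = ½ × 1.13 × 55.2² × 14.3 × 0.0598 = 1470 N

D = 1470 N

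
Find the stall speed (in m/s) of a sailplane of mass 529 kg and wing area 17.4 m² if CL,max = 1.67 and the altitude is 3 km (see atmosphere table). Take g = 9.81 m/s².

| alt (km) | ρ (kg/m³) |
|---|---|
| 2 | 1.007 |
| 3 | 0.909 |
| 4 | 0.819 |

At 3 km, from the table: ρ = 0.909 kg/m³.
Stall occurs when L = W at CL,max. W = mg = 529 × 9.81 = 5189 N.
V_stall = √(2W/(ρ·S·CL,max)) = √(2 × 5189 / (0.909 × 17.4 × 1.67))
V_stall = √392.9 = 19.8 m/s

V_stall = 19.8 m/s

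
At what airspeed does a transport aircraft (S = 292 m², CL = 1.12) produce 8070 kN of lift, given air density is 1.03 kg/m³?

v = 219 m/s

L = ½ρv²S·CL ⇒ v = √(2L/(ρ·S·CL))
v = √(2 × 8.07×10^6 / (1.03 × 292 × 1.12)) = √47910 = 219 m/s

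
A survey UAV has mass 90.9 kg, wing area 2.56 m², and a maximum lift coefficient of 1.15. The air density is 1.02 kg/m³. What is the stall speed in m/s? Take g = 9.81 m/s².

V_stall = 24.4 m/s

Weight W = mg = 90.9 × 9.81 = 891.7 N.
From L = ½ρV²S·CL,max = W: V_stall = √(2W/(ρSCL,max)) = √(2·891.7/(1.02·2.56·1.15))
V_stall = √593.9 = 24.4 m/s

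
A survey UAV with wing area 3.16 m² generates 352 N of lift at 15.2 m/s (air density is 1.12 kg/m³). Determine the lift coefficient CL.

From L = ½ρv²S·CL, rearranging gives CL = 2L/(ρv²S).
CL = 2 × 352 / (1.12 × 15.2² × 3.16) = 0.861

CL = 0.861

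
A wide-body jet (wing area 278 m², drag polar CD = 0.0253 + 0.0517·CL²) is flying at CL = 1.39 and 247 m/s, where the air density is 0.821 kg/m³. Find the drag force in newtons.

D = 8.72×10^5 N

CD = 0.0253 + 0.0517 × 1.39² = 0.1252
D = ½ρv²S·CD = ½ × 0.821 × 247² × 278 × 0.1252 = 8.72×10^5 N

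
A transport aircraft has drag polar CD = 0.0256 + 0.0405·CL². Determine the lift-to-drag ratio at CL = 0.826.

CD = 0.0256 + 0.0405 × 0.826² = 0.05323
L/D = CL/CD = 0.826 / 0.05323 = 15.5

L/D = 15.5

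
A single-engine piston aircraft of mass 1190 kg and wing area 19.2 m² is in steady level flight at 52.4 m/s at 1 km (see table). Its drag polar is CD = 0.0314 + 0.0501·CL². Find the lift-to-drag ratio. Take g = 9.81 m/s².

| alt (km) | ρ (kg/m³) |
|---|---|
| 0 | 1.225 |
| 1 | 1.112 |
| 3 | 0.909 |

At 1 km, from the table: ρ = 1.112 kg/m³.
Weight W = mg = 1190 × 9.81 = 11674 N; in level flight L = W.
Dynamic pressure q = 0.5 × 1.112 × 52.4² = 1527 Pa.
Required CL = L/(qS) = 11674/(1527·19.2) = 0.3983.
CD = 0.0314 + 0.0501 × 0.3983² = 0.03935.
L/D = CL/CD = 0.3983 / 0.03935 = 10.1

L/D = 10.1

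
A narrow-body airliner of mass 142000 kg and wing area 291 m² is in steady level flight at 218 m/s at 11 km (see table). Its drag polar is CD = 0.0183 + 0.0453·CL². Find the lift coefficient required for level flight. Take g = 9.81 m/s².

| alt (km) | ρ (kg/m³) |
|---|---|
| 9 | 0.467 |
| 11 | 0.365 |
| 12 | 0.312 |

CL = 0.552

At 11 km, from the table: ρ = 0.365 kg/m³.
In steady level flight, lift balances weight: W = mg = 142000 × 9.81 = 1.393×10^6 N.
Dynamic pressure q = 0.5 × 0.365 × 218² = 8673 Pa.
CL = 2W/(ρv²S) = 2×1.393×10^6/(0.365×218²×291) = 0.5519.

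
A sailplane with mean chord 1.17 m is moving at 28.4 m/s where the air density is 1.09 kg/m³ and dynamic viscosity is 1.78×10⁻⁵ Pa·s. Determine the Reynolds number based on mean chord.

Re = ρ·v·c/μ = 1.09 × 28.4 × 1.17 / (1.78×10⁻⁵) = 2.03×10^6

Re = 2.03×10^6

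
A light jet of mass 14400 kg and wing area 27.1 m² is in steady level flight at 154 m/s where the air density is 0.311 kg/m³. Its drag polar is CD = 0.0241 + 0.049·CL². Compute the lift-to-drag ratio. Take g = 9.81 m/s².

Weight W = mg = 14400 × 9.81 = 1.4126×10^5 N; in level flight L = W.
Dynamic pressure q = 0.5 × 0.311 × 154² = 3688 Pa.
CL = W/(q·S) = 1.4126×10^5 / (3688 × 27.1) = 1.413.
CD = 0.0241 + 0.049 × 1.413² = 0.122.
L/D = CL/CD = 1.413 / 0.122 = 11.6

L/D = 11.6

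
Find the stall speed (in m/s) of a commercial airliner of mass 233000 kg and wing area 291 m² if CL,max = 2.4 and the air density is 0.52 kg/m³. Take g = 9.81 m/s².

Stall occurs when L = W at CL,max. W = mg = 233000 × 9.81 = 2.286×10^6 N.
V_stall = √(2W/(ρ·S·CL,max)) = √(2 × 2.286×10^6 / (0.52 × 291 × 2.4))
V_stall = √12590 = 112 m/s

V_stall = 112 m/s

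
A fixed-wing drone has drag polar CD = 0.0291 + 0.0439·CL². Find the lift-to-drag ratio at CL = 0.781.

CD = 0.0291 + 0.0439 × 0.781² = 0.05588
L/D = CL/CD = 0.781 / 0.05588 = 14

L/D = 14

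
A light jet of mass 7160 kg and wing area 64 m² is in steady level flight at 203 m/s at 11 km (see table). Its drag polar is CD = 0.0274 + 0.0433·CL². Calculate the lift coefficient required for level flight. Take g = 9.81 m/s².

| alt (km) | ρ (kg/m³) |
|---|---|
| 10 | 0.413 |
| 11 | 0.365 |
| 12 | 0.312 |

At 11 km, from the table: ρ = 0.365 kg/m³.
In steady level flight, lift balances weight: W = mg = 7160 × 9.81 = 70240 N.
Dynamic pressure q = 0.5 × 0.365 × 203² = 7521 Pa.
CL = W/(q·S) = 70240 / (7521 × 64) = 0.1459.

CL = 0.146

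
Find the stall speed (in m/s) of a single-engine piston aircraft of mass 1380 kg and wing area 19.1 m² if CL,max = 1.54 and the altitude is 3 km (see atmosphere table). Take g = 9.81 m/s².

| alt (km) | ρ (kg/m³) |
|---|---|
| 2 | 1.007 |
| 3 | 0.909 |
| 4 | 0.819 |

At 3 km, from the table: ρ = 0.909 kg/m³.
At stall, lift equals weight: L = W = m·g = 1380 × 9.81 = 13540 N.
V_stall = √(2W/(ρ·S·CL,max)) = √(2 × 13540 / (0.909 × 19.1 × 1.54))
V_stall = √1013 = 31.8 m/s

V_stall = 31.8 m/s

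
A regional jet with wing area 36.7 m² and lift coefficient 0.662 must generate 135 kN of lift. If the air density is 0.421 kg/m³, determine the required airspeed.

L = ½ρv²S·CL ⇒ v = √(2L/(ρ·S·CL))
v = √(2 × 1.35×10^5 / (0.421 × 36.7 × 0.662)) = √26400 = 162 m/s

v = 162 m/s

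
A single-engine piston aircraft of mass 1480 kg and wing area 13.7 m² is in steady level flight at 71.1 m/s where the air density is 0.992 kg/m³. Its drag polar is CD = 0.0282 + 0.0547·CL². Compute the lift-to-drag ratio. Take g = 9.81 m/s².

Level flight ⇒ L = W = m·g = 1480 × 9.81 = 14519 N.
q = ½ρv² = ½ × 0.992 × 71.1² = 2507 Pa.
Required CL = L/(qS) = 14519/(2507·13.7) = 0.4227.
CD = 0.0282 + 0.0547 × 0.4227² = 0.03797.
L/D = CL/CD = 0.4227 / 0.03797 = 11.1

L/D = 11.1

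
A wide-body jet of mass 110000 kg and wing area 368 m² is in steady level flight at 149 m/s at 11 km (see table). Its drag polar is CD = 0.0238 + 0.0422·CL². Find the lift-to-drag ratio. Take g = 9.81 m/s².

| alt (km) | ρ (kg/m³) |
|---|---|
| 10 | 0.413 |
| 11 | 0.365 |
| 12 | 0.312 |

At 11 km, from the table: ρ = 0.365 kg/m³.
Level flight ⇒ L = W = m·g = 110000 × 9.81 = 1.0791×10^6 N.
q = ½ρv² = ½ × 0.365 × 149² = 4052 Pa.
Required CL = L/(qS) = 1.0791×10^6/(4052·368) = 0.7237.
CD = 0.0238 + 0.0422 × 0.7237² = 0.0459.
L/D = CL/CD = 0.7237 / 0.0459 = 15.8

L/D = 15.8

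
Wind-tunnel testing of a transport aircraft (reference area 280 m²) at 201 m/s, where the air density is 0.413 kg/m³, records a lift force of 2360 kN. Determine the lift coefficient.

CL = 1.01

From L = ½ρv²S·CL, rearranging gives CL = 2L/(ρv²S).
CL = 2 × 2.36×10^6 / (0.413 × 201² × 280) = 1.01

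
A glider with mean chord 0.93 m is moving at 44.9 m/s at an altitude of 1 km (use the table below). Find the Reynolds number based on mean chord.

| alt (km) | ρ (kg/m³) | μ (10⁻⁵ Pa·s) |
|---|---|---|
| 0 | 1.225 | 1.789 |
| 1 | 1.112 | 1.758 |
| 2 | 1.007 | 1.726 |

At 1 km, from the table: ρ = 1.112 kg/m³, μ = 1.758×10⁻⁵ Pa·s.
Re = ρ·v·c/μ = 1.112 × 44.9 × 0.93 / (1.758×10⁻⁵) = 2.64×10^6

Re = 2.64×10^6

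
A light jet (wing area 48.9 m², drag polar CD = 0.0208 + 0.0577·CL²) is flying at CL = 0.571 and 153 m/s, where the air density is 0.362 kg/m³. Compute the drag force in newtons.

CD = 0.0208 + 0.0577 × 0.571² = 0.03961
D = ½ρv²S·CD = ½ × 0.362 × 153² × 48.9 × 0.03961 = 8210 N

D = 8210 N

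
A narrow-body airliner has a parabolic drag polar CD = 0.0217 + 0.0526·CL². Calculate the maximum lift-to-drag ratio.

For CD = CD0 + K·CL², (L/D)max occurs at CL* = √(CD0/K) and equals 1/(2√(K·CD0)).
(L/D)max = 1/(2√(0.0526 × 0.0217)) = 1/(2 × 0.03378) = 14.8

(L/D)max = 14.8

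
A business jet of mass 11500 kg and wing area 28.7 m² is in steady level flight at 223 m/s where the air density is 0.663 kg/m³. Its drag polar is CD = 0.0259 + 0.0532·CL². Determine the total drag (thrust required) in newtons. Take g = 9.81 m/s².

D = 13700 N

Weight W = mg = 11500 × 9.81 = 1.1282×10^5 N; in level flight L = W.
q = ½ρv² = ½ × 0.663 × 223² = 16490 Pa.
CL = 2W/(ρv²S) = 2×1.1282×10^5/(0.663×223²×28.7) = 0.2384.
CD = 0.0259 + 0.0532 × 0.2384² = 0.02892.
D = q·S·CD = 16490 × 28.7 × 0.02892 = 13690 N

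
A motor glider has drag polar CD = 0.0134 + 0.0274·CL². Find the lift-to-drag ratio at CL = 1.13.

CD = 0.0134 + 0.0274 × 1.13² = 0.04839
L/D = CL/CD = 1.13 / 0.04839 = 23.4

L/D = 23.4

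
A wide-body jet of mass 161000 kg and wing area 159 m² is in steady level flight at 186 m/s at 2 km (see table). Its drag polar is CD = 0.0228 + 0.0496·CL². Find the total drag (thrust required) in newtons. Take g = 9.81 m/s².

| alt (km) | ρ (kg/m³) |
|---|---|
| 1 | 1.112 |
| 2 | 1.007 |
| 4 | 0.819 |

D = 1.08×10^5 N

At 2 km, from the table: ρ = 1.007 kg/m³.
Weight W = mg = 161000 × 9.81 = 1.5794×10^6 N; in level flight L = W.
Dynamic pressure q = 0.5 × 1.007 × 186² = 17420 Pa.
CL = 2W/(ρv²S) = 2×1.5794×10^6/(1.007×186²×159) = 0.5703.
CD = 0.0228 + 0.0496 × 0.5703² = 0.03893.
D = q·S·CD = 17420 × 159 × 0.03893 = 1.078×10^5 N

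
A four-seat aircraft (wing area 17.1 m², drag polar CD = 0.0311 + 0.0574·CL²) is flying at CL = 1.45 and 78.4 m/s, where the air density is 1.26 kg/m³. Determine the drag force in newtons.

D = 10100 N

CD = 0.0311 + 0.0574 × 1.45² = 0.1518
D = ½ρv²S·CD = ½ × 1.26 × 78.4² × 17.1 × 0.1518 = 10100 N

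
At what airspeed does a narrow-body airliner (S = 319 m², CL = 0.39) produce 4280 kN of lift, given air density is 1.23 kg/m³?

L = ½ρv²S·CL ⇒ v = √(2L/(ρ·S·CL))
v = √(2 × 4.28×10^6 / (1.23 × 319 × 0.39)) = √55940 = 237 m/s

v = 237 m/s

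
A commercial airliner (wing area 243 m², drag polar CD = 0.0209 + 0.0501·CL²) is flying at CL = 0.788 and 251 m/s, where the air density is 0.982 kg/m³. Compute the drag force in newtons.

CD = 0.0209 + 0.0501 × 0.788² = 0.05201
D = ½ρv²S·CD = ½ × 0.982 × 251² × 243 × 0.05201 = 3.91×10^5 N

D = 3.91×10^5 N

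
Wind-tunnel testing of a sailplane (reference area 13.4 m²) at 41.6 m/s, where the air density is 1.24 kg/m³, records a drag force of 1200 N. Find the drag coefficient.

CD = 0.0835

From D = ½ρv²S·CD, rearranging gives CD = 2D/(ρv²S).
CD = 2 × 1200 / (1.24 × 41.6² × 13.4) = 0.0835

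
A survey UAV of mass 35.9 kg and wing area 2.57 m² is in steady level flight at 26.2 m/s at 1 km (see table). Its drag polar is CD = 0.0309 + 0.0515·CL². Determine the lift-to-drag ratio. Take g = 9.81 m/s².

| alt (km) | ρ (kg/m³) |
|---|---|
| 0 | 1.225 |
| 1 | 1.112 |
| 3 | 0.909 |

At 1 km, from the table: ρ = 1.112 kg/m³.
Level flight ⇒ L = W = m·g = 35.9 × 9.81 = 352.18 N.
Dynamic pressure q = 0.5 × 1.112 × 26.2² = 381.7 Pa.
CL = W/(q·S) = 352.18 / (381.7 × 2.57) = 0.359.
CD = 0.0309 + 0.0515 × 0.359² = 0.03754.
L/D = CL/CD = 0.359 / 0.03754 = 9.56

L/D = 9.56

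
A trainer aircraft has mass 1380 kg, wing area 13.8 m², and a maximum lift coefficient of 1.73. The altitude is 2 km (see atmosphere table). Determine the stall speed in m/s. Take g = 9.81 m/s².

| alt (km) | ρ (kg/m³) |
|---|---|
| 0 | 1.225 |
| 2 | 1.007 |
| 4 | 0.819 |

At 2 km, from the table: ρ = 1.007 kg/m³.
Weight W = mg = 1380 × 9.81 = 13540 N.
From L = ½ρV²S·CL,max = W: V_stall = √(2W/(ρSCL,max)) = √(2·13540/(1.007·13.8·1.73))
V_stall = √1126 = 33.6 m/s

V_stall = 33.6 m/s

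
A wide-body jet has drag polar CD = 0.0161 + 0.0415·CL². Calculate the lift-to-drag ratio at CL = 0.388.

CD = 0.0161 + 0.0415 × 0.388² = 0.02235
L/D = CL/CD = 0.388 / 0.02235 = 17.4

L/D = 17.4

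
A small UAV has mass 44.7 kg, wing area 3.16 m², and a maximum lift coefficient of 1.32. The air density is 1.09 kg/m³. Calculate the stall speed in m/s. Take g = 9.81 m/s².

V_stall = 13.9 m/s

At stall, lift equals weight: L = W = m·g = 44.7 × 9.81 = 438.5 N.
From L = ½ρV²S·CL,max = W: V_stall = √(2W/(ρSCL,max)) = √(2·438.5/(1.09·3.16·1.32))
V_stall = √192.9 = 13.9 m/s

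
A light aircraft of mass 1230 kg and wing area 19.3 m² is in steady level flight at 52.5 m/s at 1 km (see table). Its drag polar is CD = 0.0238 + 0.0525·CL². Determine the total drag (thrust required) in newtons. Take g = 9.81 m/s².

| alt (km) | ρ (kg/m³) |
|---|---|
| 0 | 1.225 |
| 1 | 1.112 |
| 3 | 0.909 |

At 1 km, from the table: ρ = 1.112 kg/m³.
In steady level flight, lift balances weight: W = mg = 1230 × 9.81 = 12066 N.
q = ½ρv² = ½ × 1.112 × 52.5² = 1532 Pa.
CL = W/(q·S) = 12066 / (1532 × 19.3) = 0.408.
CD = 0.0238 + 0.0525 × 0.408² = 0.03254.
D = q·S·CD = 1532 × 19.3 × 0.03254 = 962.4 N

D = 962 N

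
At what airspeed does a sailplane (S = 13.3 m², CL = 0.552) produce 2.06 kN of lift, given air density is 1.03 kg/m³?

v = 23.3 m/s

L = ½ρv²S·CL ⇒ v = √(2L/(ρ·S·CL))
v = √(2 × 2060 / (1.03 × 13.3 × 0.552)) = √544.8 = 23.3 m/s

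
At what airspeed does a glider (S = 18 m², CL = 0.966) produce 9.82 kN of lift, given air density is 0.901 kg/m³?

L = ½ρv²S·CL ⇒ v = √(2L/(ρ·S·CL))
v = √(2 × 9820 / (0.901 × 18 × 0.966)) = √1254 = 35.4 m/s

v = 35.4 m/s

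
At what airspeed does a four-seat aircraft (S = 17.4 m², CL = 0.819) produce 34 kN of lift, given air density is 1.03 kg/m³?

v = 68.1 m/s

L = ½ρv²S·CL ⇒ v = √(2L/(ρ·S·CL))
v = √(2 × 34000 / (1.03 × 17.4 × 0.819)) = √4633 = 68.1 m/s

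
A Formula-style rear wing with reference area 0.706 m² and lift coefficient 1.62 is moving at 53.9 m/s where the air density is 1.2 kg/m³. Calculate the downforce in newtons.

L = 1990 N

Dynamic pressure q = ½ρv² = ½ × 1.2 × 53.9² = 1743 Pa.
L = q·S·CL = 1743 × 0.706 × 1.62 = 1990 N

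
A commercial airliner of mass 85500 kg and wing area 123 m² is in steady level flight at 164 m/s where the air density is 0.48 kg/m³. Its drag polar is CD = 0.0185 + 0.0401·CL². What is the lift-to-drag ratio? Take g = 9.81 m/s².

L/D = 16.7

Level flight ⇒ L = W = m·g = 85500 × 9.81 = 8.3876×10^5 N.
Dynamic pressure q = 0.5 × 0.48 × 164² = 6455 Pa.
CL = W/(q·S) = 8.3876×10^5 / (6455 × 123) = 1.056.
CD = 0.0185 + 0.0401 × 1.056² = 0.06325.
L/D = CL/CD = 1.056 / 0.06325 = 16.7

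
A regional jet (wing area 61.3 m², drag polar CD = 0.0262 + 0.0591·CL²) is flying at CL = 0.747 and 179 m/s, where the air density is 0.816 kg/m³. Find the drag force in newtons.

CD = 0.0262 + 0.0591 × 0.747² = 0.05918
D = ½ρv²S·CD = ½ × 0.816 × 179² × 61.3 × 0.05918 = 47400 N

D = 47400 N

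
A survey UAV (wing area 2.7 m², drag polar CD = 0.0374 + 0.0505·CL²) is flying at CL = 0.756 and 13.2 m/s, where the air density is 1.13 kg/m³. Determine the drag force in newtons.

D = 17.6 N

CD = 0.0374 + 0.0505 × 0.756² = 0.06626
D = ½ρv²S·CD = ½ × 1.13 × 13.2² × 2.7 × 0.06626 = 17.6 N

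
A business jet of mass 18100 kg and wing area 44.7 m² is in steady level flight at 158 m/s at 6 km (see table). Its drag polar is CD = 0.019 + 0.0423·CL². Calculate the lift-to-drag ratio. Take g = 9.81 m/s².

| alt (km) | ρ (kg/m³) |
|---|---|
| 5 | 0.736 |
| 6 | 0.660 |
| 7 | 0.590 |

At 6 km, from the table: ρ = 0.660 kg/m³.
Weight W = mg = 18100 × 9.81 = 1.7756×10^5 N; in level flight L = W.
q = ½ρv² = ½ × 0.66 × 158² = 8238 Pa.
CL = W/(q·S) = 1.7756×10^5 / (8238 × 44.7) = 0.4822.
CD = 0.019 + 0.0423 × 0.4822² = 0.02883.
L/D = CL/CD = 0.4822 / 0.02883 = 16.7

L/D = 16.7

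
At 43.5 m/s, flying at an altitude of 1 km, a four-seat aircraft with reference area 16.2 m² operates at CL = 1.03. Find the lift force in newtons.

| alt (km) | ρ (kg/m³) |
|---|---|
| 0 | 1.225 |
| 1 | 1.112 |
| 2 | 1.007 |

At 1 km, from the table: ρ = 1.112 kg/m³.
L = ½ρv²S·CL = ½ × 1.112 × 43.5² × 16.2 × 1.03 = 17600 N ≈ 17.6 kN

L = 17600 N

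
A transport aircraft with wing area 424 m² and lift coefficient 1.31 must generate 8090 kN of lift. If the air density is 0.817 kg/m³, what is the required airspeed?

L = ½ρv²S·CL ⇒ v = √(2L/(ρ·S·CL))
v = √(2 × 8.09×10^6 / (0.817 × 424 × 1.31)) = √35650 = 189 m/s

v = 189 m/s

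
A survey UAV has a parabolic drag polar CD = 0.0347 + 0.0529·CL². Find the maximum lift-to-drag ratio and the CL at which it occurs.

For CD = CD0 + K·CL², (L/D)max occurs at CL* = √(CD0/K) and equals 1/(2√(K·CD0)).
(L/D)max = 1/(2√(0.0529 × 0.0347)) = 1/(2 × 0.04284) = 11.7
CL* = √(0.0347/0.0529) = 0.81

(L/D)max = 11.7, at CL = 0.81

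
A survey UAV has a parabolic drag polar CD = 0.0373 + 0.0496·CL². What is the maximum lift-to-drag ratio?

For CD = CD0 + K·CL², (L/D)max occurs at CL* = √(CD0/K) and equals 1/(2√(K·CD0)).
(L/D)max = 1/(2√(0.0496 × 0.0373)) = 1/(2 × 0.04301) = 11.6

(L/D)max = 11.6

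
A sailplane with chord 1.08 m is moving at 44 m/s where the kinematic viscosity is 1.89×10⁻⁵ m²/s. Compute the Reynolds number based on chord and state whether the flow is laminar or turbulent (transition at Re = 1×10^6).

Re = 2.51×10^6 (turbulent)

Re = v·c/ν = 44 × 1.08 / (1.89×10⁻⁵) = 2.51×10^6
Since 2.51×10^6 > 1×10^6, the flow is turbulent.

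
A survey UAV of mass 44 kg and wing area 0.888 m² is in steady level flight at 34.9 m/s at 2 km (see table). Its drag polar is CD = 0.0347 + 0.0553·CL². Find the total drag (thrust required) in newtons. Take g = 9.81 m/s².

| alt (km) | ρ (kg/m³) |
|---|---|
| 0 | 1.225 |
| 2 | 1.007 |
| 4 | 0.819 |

At 2 km, from the table: ρ = 1.007 kg/m³.
Level flight ⇒ L = W = m·g = 44 × 9.81 = 431.64 N.
Dynamic pressure q = 0.5 × 1.007 × 34.9² = 613.3 Pa.
CL = W/(q·S) = 431.64 / (613.3 × 0.888) = 0.7926.
CD = 0.0347 + 0.0553 × 0.7926² = 0.06944.
D = q·S·CD = 613.3 × 0.888 × 0.06944 = 37.82 N

D = 37.8 N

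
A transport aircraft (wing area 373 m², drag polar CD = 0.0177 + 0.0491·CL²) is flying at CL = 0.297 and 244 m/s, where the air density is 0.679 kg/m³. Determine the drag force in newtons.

CD = 0.0177 + 0.0491 × 0.297² = 0.02203
D = ½ρv²S·CD = ½ × 0.679 × 244² × 373 × 0.02203 = 1.66×10^5 N

D = 1.66×10^5 N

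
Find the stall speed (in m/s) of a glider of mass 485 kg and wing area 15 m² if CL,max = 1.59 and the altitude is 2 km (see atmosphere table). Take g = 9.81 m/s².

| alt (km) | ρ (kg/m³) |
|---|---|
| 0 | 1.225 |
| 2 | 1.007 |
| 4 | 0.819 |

V_stall = 19.9 m/s

At 2 km, from the table: ρ = 1.007 kg/m³.
At stall, lift equals weight: L = W = m·g = 485 × 9.81 = 4758 N.
From L = ½ρV²S·CL,max = W: V_stall = √(2W/(ρSCL,max)) = √(2·4758/(1.007·15·1.59))
V_stall = √396.2 = 19.9 m/s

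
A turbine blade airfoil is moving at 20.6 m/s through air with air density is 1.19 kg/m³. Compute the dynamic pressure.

q = ½ρv² = ½ × 1.19 × 20.6² = 252 Pa

q = 252 Pa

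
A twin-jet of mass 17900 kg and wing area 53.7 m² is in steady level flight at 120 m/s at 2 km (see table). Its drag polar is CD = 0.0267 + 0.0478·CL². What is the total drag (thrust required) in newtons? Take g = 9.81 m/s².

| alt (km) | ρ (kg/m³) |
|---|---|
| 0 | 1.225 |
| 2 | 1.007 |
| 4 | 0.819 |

At 2 km, from the table: ρ = 1.007 kg/m³.
In steady level flight, lift balances weight: W = mg = 17900 × 9.81 = 1.756×10^5 N.
q = ½ρv² = ½ × 1.007 × 120² = 7250 Pa.
CL = W/(q·S) = 1.756×10^5 / (7250 × 53.7) = 0.451.
CD = 0.0267 + 0.0478 × 0.451² = 0.03642.
D = q·S·CD = 7250 × 53.7 × 0.03642 = 14180 N

D = 14200 N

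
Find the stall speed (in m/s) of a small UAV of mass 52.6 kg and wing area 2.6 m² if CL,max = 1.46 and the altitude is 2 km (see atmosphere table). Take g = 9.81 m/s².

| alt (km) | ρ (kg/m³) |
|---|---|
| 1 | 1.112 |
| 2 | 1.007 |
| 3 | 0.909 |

At 2 km, from the table: ρ = 1.007 kg/m³.
Stall occurs when L = W at CL,max. W = mg = 52.6 × 9.81 = 516 N.
From L = ½ρV²S·CL,max = W: V_stall = √(2W/(ρSCL,max)) = √(2·516/(1.007·2.6·1.46))
V_stall = √270 = 16.4 m/s

V_stall = 16.4 m/s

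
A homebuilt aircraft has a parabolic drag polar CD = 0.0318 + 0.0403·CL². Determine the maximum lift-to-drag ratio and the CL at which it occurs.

(L/D)max = 14, at CL = 0.888

For CD = CD0 + K·CL², (L/D)max occurs at CL* = √(CD0/K) and equals 1/(2√(K·CD0)).
(L/D)max = 1/(2√(0.0403 × 0.0318)) = 1/(2 × 0.0358) = 14
CL* = √(0.0318/0.0403) = 0.888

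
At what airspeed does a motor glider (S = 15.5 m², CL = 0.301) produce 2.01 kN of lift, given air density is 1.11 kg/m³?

L = ½ρv²S·CL ⇒ v = √(2L/(ρ·S·CL))
v = √(2 × 2010 / (1.11 × 15.5 × 0.301)) = √776.3 = 27.9 m/s

v = 27.9 m/s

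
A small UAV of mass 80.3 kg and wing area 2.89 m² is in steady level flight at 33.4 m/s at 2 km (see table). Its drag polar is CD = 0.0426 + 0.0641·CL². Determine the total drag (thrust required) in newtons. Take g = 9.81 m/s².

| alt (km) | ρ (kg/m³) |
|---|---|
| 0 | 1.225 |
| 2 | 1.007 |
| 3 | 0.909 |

At 2 km, from the table: ρ = 1.007 kg/m³.
In steady level flight, lift balances weight: W = mg = 80.3 × 9.81 = 787.74 N.
Dynamic pressure q = 0.5 × 1.007 × 33.4² = 561.7 Pa.
Required CL = L/(qS) = 787.74/(561.7·2.89) = 0.4853.
CD = 0.0426 + 0.0641 × 0.4853² = 0.0577.
D = q·S·CD = 561.7 × 2.89 × 0.0577 = 93.66 N

D = 93.7 N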